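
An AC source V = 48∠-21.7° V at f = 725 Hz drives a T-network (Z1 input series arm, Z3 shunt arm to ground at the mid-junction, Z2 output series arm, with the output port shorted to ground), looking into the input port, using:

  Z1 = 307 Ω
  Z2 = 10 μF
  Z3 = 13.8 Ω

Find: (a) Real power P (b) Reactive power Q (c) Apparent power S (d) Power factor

Step 1 — Angular frequency: ω = 2π·f = 2π·725 = 4555 rad/s.
Step 2 — Component impedances:
  Z1: Z = R = 307 Ω
  Z2: Z = 1/(jωC) = -j/(ω·C) = 0 - j21.95 Ω
  Z3: Z = R = 13.8 Ω
Step 3 — With the output port shorted to ground, the output series arm Z2 runs from the junction to ground; the shunt arm Z3 also runs from the junction to ground. They appear in parallel: Z3 || Z2 = 9.891 - j6.218 Ω.
Step 4 — Series with input arm Z1: Z_in = Z1 + (Z3 || Z2) = 316.9 - j6.218 Ω = 317∠-1.1° Ω.
Step 5 — Source phasor: V = 48∠-21.7° V = 44.6 - j17.75 V.
Step 6 — Current: I = V / Z = 0.1418 - j0.05322 A = 0.1514∠-20.6° A.
Step 7 — Complex power: S = V·I* = 7.268 - j0.1426 VA.
Step 8 — Real power: P = Re(S) = 7.268 W.
Step 9 — Reactive power: Q = Im(S) = -0.1426 VAR.
Step 10 — Apparent power: |S| = 7.269 VA.
Step 11 — Power factor: PF = P/|S| = 0.9998 (leading).

(a) P = 7.268 W  (b) Q = -0.1426 VAR  (c) S = 7.269 VA  (d) PF = 0.9998 (leading)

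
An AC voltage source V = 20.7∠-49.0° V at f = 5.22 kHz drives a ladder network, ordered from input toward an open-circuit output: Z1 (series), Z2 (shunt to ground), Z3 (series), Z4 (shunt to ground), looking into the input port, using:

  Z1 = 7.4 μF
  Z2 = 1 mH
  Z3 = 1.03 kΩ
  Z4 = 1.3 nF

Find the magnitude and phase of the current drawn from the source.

Step 1 — Angular frequency: ω = 2π·f = 2π·5220 = 3.28e+04 rad/s.
Step 2 — Component impedances:
  Z1: Z = 1/(jωC) = -j/(ω·C) = 0 - j4.12 Ω
  Z2: Z = jωL = j·3.28e+04·0.001 = 0 + j32.8 Ω
  Z3: Z = R = 1030 Ω
  Z4: Z = 1/(jωC) = -j/(ω·C) = 0 - j2.345e+04 Ω
Step 3 — Ladder network (open output): work backward from the far end, alternating series and parallel combinations. Z_in = 0.002016 + j28.72 Ω = 28.72∠90.0° Ω.
Step 4 — Source phasor: V = 20.7∠-49.0° V = 13.58 - j15.62 V.
Step 5 — Ohm's law: I = V / Z_total = (13.58 - j15.62) / (0.002016 + j28.72) = -0.5439 - j0.4728 A.
Step 6 — Convert to polar: |I| = 0.7207 A, ∠I = -139.0°.

I = 0.7207∠-139.0° A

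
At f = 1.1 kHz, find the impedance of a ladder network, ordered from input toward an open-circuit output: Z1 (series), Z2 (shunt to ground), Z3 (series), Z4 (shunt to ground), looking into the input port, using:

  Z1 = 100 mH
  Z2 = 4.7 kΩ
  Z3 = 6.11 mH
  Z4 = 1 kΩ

Step 1 — Angular frequency: ω = 2π·f = 2π·1100 = 6912 rad/s.
Step 2 — Component impedances:
  Z1: Z = jωL = j·6912·0.1 = 0 + j691.2 Ω
  Z2: Z = R = 4700 Ω
  Z3: Z = jωL = j·6912·0.00611 = 0 + j42.23 Ω
  Z4: Z = R = 1000 Ω
Step 3 — Ladder network (open output): work backward from the far end, alternating series and parallel combinations. Z_in = 824.8 + j719.9 Ω = 1095∠41.1° Ω.

Z = 824.8 + j719.9 Ω = 1095∠41.1° Ω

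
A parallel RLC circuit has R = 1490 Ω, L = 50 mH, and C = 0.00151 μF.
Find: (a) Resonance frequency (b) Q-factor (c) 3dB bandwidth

Step 1 — Resonance: ω₀ = 1/√(LC) = 1/√(0.05·1.51e-09) = 1.151e+05 rad/s.
Step 2 — f₀ = ω₀/(2π) = 1.832e+04 Hz.
Step 3 — Parallel Q: Q = R/(ω₀L) = 1490/(1.151e+05·0.05) = 0.2589.
Step 4 — Bandwidth: Δω = ω₀/Q = 4.445e+05 rad/s; BW = Δω/(2π) = 7.074e+04 Hz.

(a) f₀ = 1.832e+04 Hz  (b) Q = 0.2589  (c) BW = 7.074e+04 Hz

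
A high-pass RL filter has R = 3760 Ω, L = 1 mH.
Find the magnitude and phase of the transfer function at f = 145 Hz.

Step 1 — Angular frequency: ω = 2π·145 = 911.1 rad/s.
Step 2 — Transfer function: H(jω) = jωL/(R + jωL).
Step 3 — Numerator jωL = j·0.9111; denominator R + jωL = 3760 + j0.9111.
Step 4 — H = 5.871e-08 + j0.0002423.
Step 5 — Magnitude: |H| = 0.0002423 (-72.3 dB); phase: φ = 90.0°.

|H| = 0.0002423 (-72.3 dB), φ = 90.0°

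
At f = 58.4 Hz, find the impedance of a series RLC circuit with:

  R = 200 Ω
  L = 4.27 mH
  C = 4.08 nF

Step 1 — Angular frequency: ω = 2π·f = 2π·58.4 = 366.9 rad/s.
Step 2 — Component impedances:
  R: Z = R = 200 Ω
  L: Z = jωL = j·366.9·0.00427 = 0 + j1.567 Ω
  C: Z = 1/(jωC) = -j/(ω·C) = 0 - j6.68e+05 Ω
Step 3 — Series combination: Z_total = R + L + C = 200 - j6.68e+05 Ω = 6.68e+05∠-90.0° Ω.

Z = 200 - j6.68e+05 Ω = 6.68e+05∠-90.0° Ω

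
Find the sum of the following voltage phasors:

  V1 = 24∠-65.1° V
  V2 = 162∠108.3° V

Step 1 — Convert each phasor to rectangular form:
  V1 = 24·(cos(-65.1°) + j·sin(-65.1°)) = 10.1 - j21.77 V
  V2 = 162·(cos(108.3°) + j·sin(108.3°)) = -50.87 + j153.8 V
Step 2 — Sum components: V_total = -40.76 + j132 V.
Step 3 — Convert to polar: |V_total| = 138.2 V, ∠V_total = 107.2°.

V_total = 138.2∠107.2° V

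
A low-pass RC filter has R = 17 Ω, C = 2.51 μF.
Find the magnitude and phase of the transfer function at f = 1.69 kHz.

Step 1 — Angular frequency: ω = 2π·1690 = 1.062e+04 rad/s.
Step 2 — Transfer function: H(jω) = 1/(1 + jωRC).
Step 3 — Denominator: 1 + jωRC = 1 + j·1.062e+04·17·2.51e-06 = 1 + j0.4531.
Step 4 — H = 0.8297 - j0.3759.
Step 5 — Magnitude: |H| = 0.9109 (-0.8 dB); phase: φ = -24.4°.

|H| = 0.9109 (-0.8 dB), φ = -24.4°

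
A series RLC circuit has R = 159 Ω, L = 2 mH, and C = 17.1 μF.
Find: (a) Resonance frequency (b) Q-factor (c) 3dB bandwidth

Step 1 — Resonance condition Im(Z)=0 gives ω₀ = 1/√(LC).
Step 2 — ω₀ = 1/√(0.002·1.71e-05) = 5407 rad/s.
Step 3 — f₀ = ω₀/(2π) = 860.6 Hz.
Step 4 — Series Q: Q = ω₀L/R = 5407·0.002/159 = 0.06802.
Step 5 — 3dB bandwidth: Δω = ω₀/Q = 7.95e+04 rad/s; BW = Δω/(2π) = 1.265e+04 Hz.

(a) f₀ = 860.6 Hz  (b) Q = 0.06802  (c) BW = 1.265e+04 Hz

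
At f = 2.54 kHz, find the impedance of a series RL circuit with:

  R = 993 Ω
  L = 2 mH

Step 1 — Angular frequency: ω = 2π·f = 2π·2540 = 1.596e+04 rad/s.
Step 2 — Component impedances:
  R: Z = R = 993 Ω
  L: Z = jωL = j·1.596e+04·0.002 = 0 + j31.92 Ω
Step 3 — Series combination: Z_total = R + L = 993 + j31.92 Ω = 993.5∠1.8° Ω.

Z = 993 + j31.92 Ω = 993.5∠1.8° Ω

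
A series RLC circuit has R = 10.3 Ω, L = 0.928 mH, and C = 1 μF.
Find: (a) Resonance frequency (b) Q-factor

Step 1 — Resonance condition Im(Z)=0 gives ω₀ = 1/√(LC).
Step 2 — ω₀ = 1/√(0.000928·1e-06) = 3.283e+04 rad/s.
Step 3 — f₀ = ω₀/(2π) = 5225 Hz.
Step 4 — Series Q: Q = ω₀L/R = 3.283e+04·0.000928/10.3 = 2.958.

(a) f₀ = 5225 Hz  (b) Q = 2.958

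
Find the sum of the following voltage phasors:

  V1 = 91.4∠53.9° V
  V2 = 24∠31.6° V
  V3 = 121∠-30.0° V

Step 1 — Convert each phasor to rectangular form:
  V1 = 91.4·(cos(53.9°) + j·sin(53.9°)) = 53.85 + j73.85 V
  V2 = 24·(cos(31.6°) + j·sin(31.6°)) = 20.44 + j12.58 V
  V3 = 121·(cos(-30.0°) + j·sin(-30.0°)) = 104.8 - j60.5 V
Step 2 — Sum components: V_total = 179.1 + j25.93 V.
Step 3 — Convert to polar: |V_total| = 180.9 V, ∠V_total = 8.2°.

V_total = 180.9∠8.2° V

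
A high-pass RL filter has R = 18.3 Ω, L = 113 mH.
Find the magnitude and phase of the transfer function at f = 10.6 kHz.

Step 1 — Angular frequency: ω = 2π·1.06e+04 = 6.66e+04 rad/s.
Step 2 — Transfer function: H(jω) = jωL/(R + jωL).
Step 3 — Numerator jωL = j·7526; denominator R + jωL = 18.3 + j7526.
Step 4 — H = 1 + j0.002432.
Step 5 — Magnitude: |H| = 1 (-0.0 dB); phase: φ = 0.1°.

|H| = 1 (-0.0 dB), φ = 0.1°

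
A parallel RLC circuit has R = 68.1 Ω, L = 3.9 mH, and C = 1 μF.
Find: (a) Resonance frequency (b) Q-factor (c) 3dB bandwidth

Step 1 — Resonance: ω₀ = 1/√(LC) = 1/√(0.0039·1e-06) = 1.601e+04 rad/s.
Step 2 — f₀ = ω₀/(2π) = 2549 Hz.
Step 3 — Parallel Q: Q = R/(ω₀L) = 68.1/(1.601e+04·0.0039) = 1.09.
Step 4 — Bandwidth: Δω = ω₀/Q = 1.468e+04 rad/s; BW = Δω/(2π) = 2337 Hz.

(a) f₀ = 2549 Hz  (b) Q = 1.09  (c) BW = 2337 Hz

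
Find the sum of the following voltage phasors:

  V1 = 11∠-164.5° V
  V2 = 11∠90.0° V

Step 1 — Convert each phasor to rectangular form:
  V1 = 11·(cos(-164.5°) + j·sin(-164.5°)) = -10.6 - j2.94 V
  V2 = 11·(cos(90.0°) + j·sin(90.0°)) = 0 + j11 V
Step 2 — Sum components: V_total = -10.6 + j8.06 V.
Step 3 — Convert to polar: |V_total| = 13.32 V, ∠V_total = 142.8°.

V_total = 13.32∠142.8° V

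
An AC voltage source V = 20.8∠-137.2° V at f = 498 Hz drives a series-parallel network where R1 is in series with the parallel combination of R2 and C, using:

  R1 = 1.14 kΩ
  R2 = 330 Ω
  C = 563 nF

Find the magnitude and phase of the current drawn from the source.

Step 1 — Angular frequency: ω = 2π·f = 2π·498 = 3129 rad/s.
Step 2 — Component impedances:
  R1: Z = R = 1140 Ω
  R2: Z = R = 330 Ω
  C: Z = 1/(jωC) = -j/(ω·C) = 0 - j567.7 Ω
Step 3 — Parallel branch: R2 || C = 1/(1/R2 + 1/C) = 246.6 - j143.4 Ω.
Step 4 — Series with R1: Z_total = R1 + (R2 || C) = 1387 - j143.4 Ω = 1394∠-5.9° Ω.
Step 5 — Source phasor: V = 20.8∠-137.2° V = -15.26 - j14.13 V.
Step 6 — Ohm's law: I = V / Z_total = (-15.26 - j14.13) / (1387 - j143.4) = -0.009847 - j0.01121 A.
Step 7 — Convert to polar: |I| = 0.01492 A, ∠I = -131.3°.

I = 0.01492∠-131.3° A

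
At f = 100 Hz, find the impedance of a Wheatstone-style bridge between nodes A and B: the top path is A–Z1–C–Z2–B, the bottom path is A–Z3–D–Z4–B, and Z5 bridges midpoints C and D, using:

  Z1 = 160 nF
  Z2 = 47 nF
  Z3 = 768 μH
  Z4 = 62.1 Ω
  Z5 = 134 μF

Step 1 — Angular frequency: ω = 2π·f = 2π·100 = 628.3 rad/s.
Step 2 — Component impedances:
  Z1: Z = 1/(jωC) = -j/(ω·C) = 0 - j9947 Ω
  Z2: Z = 1/(jωC) = -j/(ω·C) = 0 - j3.386e+04 Ω
  Z3: Z = jωL = j·628.3·0.000768 = 0 + j0.4825 Ω
  Z4: Z = R = 62.1 Ω
  Z5: Z = 1/(jωC) = -j/(ω·C) = 0 - j11.88 Ω
Step 3 — Bridge requires nodal analysis (the Z5 bridge couples midpoints C and D, so the two paths cannot be reduced to a simple series/parallel combination). Setting node B to ground and injecting 1 A at node A, the 3-node admittance system at A, C, D solves to V_A = Z_AB = 62.1 + j0.3687 Ω = 62.1∠0.3° Ω.

Z = 62.1 + j0.3687 Ω = 62.1∠0.3° Ω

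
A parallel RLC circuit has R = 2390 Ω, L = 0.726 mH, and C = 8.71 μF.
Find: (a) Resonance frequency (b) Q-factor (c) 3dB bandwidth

Step 1 — Resonance: ω₀ = 1/√(LC) = 1/√(0.000726·8.71e-06) = 1.258e+04 rad/s.
Step 2 — f₀ = ω₀/(2π) = 2001 Hz.
Step 3 — Parallel Q: Q = R/(ω₀L) = 2390/(1.258e+04·0.000726) = 261.8.
Step 4 — Bandwidth: Δω = ω₀/Q = 48.04 rad/s; BW = Δω/(2π) = 7.645 Hz.

(a) f₀ = 2001 Hz  (b) Q = 261.8  (c) BW = 7.645 Hz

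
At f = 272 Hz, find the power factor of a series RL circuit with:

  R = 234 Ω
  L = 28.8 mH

Step 1 — Angular frequency: ω = 2π·f = 2π·272 = 1709 rad/s.
Step 2 — Component impedances:
  R: Z = R = 234 Ω
  L: Z = jωL = j·1709·0.0288 = 0 + j49.22 Ω
Step 3 — Series combination: Z_total = R + L = 234 + j49.22 Ω = 239.1∠11.9° Ω.
Step 4 — Power factor: PF = cos(φ) = Re(Z)/|Z| = 234/239.12 = 0.9786.
Step 5 — Type: Im(Z) = 49.22 ⇒ lagging (phase φ = 11.9°).

PF = 0.9786 (lagging, φ = 11.9°)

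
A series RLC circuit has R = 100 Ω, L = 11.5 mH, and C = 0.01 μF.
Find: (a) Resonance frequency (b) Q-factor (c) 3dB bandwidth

Step 1 — Resonance: ω₀ = 1/√(LC) = 1/√(0.0115·1e-08) = 9.325e+04 rad/s.
Step 2 — f₀ = ω₀/(2π) = 1.484e+04 Hz.
Step 3 — Series Q: Q = ω₀L/R = 9.325e+04·0.0115/100 = 10.72.
Step 4 — Bandwidth: Δω = ω₀/Q = 8696 rad/s; BW = Δω/(2π) = 1384 Hz.

(a) f₀ = 1.484e+04 Hz  (b) Q = 10.72  (c) BW = 1384 Hz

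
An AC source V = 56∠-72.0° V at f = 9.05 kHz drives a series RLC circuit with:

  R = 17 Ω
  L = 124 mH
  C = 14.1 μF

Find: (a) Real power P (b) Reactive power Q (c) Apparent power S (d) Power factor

Step 1 — Angular frequency: ω = 2π·f = 2π·9050 = 5.686e+04 rad/s.
Step 2 — Component impedances:
  R: Z = R = 17 Ω
  L: Z = jωL = j·5.686e+04·0.124 = 0 + j7051 Ω
  C: Z = 1/(jωC) = -j/(ω·C) = 0 - j1.247 Ω
Step 3 — Series combination: Z_total = R + L + C = 17 + j7050 Ω = 7050∠89.9° Ω.
Step 4 — Source phasor: V = 56∠-72.0° V = 17.3 - j53.26 V.
Step 5 — Current: I = V / Z = -0.007549 - j0.002473 A = 0.007944∠-161.9° A.
Step 6 — Complex power: S = V·I* = 0.001073 + j0.4448 VA.
Step 7 — Real power: P = Re(S) = 0.001073 W.
Step 8 — Reactive power: Q = Im(S) = 0.4448 VAR.
Step 9 — Apparent power: |S| = 0.4448 VA.
Step 10 — Power factor: PF = P/|S| = 0.002411 (lagging).

(a) P = 0.001073 W  (b) Q = 0.4448 VAR  (c) S = 0.4448 VA  (d) PF = 0.002411 (lagging)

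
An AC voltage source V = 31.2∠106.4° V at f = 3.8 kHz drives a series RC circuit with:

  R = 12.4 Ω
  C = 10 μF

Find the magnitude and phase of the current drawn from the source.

Step 1 — Angular frequency: ω = 2π·f = 2π·3800 = 2.388e+04 rad/s.
Step 2 — Component impedances:
  R: Z = R = 12.4 Ω
  C: Z = 1/(jωC) = -j/(ω·C) = 0 - j4.188 Ω
Step 3 — Series combination: Z_total = R + C = 12.4 - j4.188 Ω = 13.09∠-18.7° Ω.
Step 4 — Source phasor: V = 31.2∠106.4° V = -8.809 + j29.93 V.
Step 5 — Ohm's law: I = V / Z_total = (-8.809 + j29.93) / (12.4 - j4.188) = -1.369 + j1.951 A.
Step 6 — Convert to polar: |I| = 2.384 A, ∠I = 125.1°.

I = 2.384∠125.1° A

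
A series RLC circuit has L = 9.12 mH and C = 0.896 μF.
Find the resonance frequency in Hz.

Step 1 — Resonance condition Im(Z)=0 gives ω₀ = 1/√(LC).
Step 2 — ω₀ = 1/√(0.00912·8.96e-07) = 1.106e+04 rad/s.
Step 3 — f₀ = ω₀/(2π) = 1761 Hz.

f₀ = 1761 Hz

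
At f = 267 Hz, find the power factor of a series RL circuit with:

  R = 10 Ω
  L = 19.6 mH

Step 1 — Angular frequency: ω = 2π·f = 2π·267 = 1678 rad/s.
Step 2 — Component impedances:
  R: Z = R = 10 Ω
  L: Z = jωL = j·1678·0.0196 = 0 + j32.88 Ω
Step 3 — Series combination: Z_total = R + L = 10 + j32.88 Ω = 34.37∠73.1° Ω.
Step 4 — Power factor: PF = cos(φ) = Re(Z)/|Z| = 10/34.37 = 0.291.
Step 5 — Type: Im(Z) = 32.88 ⇒ lagging (phase φ = 73.1°).

PF = 0.291 (lagging, φ = 73.1°)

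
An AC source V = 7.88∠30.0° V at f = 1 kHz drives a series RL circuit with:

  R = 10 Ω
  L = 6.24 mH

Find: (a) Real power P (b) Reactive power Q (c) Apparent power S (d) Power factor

Step 1 — Angular frequency: ω = 2π·f = 2π·1000 = 6283 rad/s.
Step 2 — Component impedances:
  R: Z = R = 10 Ω
  L: Z = jωL = j·6283·0.00624 = 0 + j39.21 Ω
Step 3 — Series combination: Z_total = R + L = 10 + j39.21 Ω = 40.46∠75.7° Ω.
Step 4 — Source phasor: V = 7.88∠30.0° V = 6.824 + j3.94 V.
Step 5 — Current: I = V / Z = 0.136 - j0.1394 A = 0.1947∠-45.7° A.
Step 6 — Complex power: S = V·I* = 0.3793 + j1.487 VA.
Step 7 — Real power: P = Re(S) = 0.3793 W.
Step 8 — Reactive power: Q = Im(S) = 1.487 VAR.
Step 9 — Apparent power: |S| = 1.535 VA.
Step 10 — Power factor: PF = P/|S| = 0.2471 (lagging).

(a) P = 0.3793 W  (b) Q = 1.487 VAR  (c) S = 1.535 VA  (d) PF = 0.2471 (lagging)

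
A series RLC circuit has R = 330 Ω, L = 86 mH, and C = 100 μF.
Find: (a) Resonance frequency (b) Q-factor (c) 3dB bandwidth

Step 1 — Resonance: ω₀ = 1/√(LC) = 1/√(0.086·0.0001) = 341 rad/s.
Step 2 — f₀ = ω₀/(2π) = 54.27 Hz.
Step 3 — Series Q: Q = ω₀L/R = 341·0.086/330 = 0.08887.
Step 4 — Bandwidth: Δω = ω₀/Q = 3837 rad/s; BW = Δω/(2π) = 610.7 Hz.

(a) f₀ = 54.27 Hz  (b) Q = 0.08887  (c) BW = 610.7 Hz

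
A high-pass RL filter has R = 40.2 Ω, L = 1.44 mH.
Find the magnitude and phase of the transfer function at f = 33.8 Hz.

Step 1 — Angular frequency: ω = 2π·33.8 = 212.4 rad/s.
Step 2 — Transfer function: H(jω) = jωL/(R + jωL).
Step 3 — Numerator jωL = j·0.3058; denominator R + jωL = 40.2 + j0.3058.
Step 4 — H = 5.787e-05 + j0.007607.
Step 5 — Magnitude: |H| = 0.007607 (-42.4 dB); phase: φ = 89.6°.

|H| = 0.007607 (-42.4 dB), φ = 89.6°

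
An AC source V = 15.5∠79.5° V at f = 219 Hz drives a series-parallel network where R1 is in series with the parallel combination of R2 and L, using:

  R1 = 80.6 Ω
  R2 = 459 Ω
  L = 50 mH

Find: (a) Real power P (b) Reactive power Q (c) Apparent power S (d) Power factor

Step 1 — Angular frequency: ω = 2π·f = 2π·219 = 1376 rad/s.
Step 2 — Component impedances:
  R1: Z = R = 80.6 Ω
  R2: Z = R = 459 Ω
  L: Z = jωL = j·1376·0.05 = 0 + j68.8 Ω
Step 3 — Parallel branch: R2 || L = 1/(1/R2 + 1/L) = 10.09 + j67.29 Ω.
Step 4 — Series with R1: Z_total = R1 + (R2 || L) = 90.69 + j67.29 Ω = 112.9∠36.6° Ω.
Step 5 — Source phasor: V = 15.5∠79.5° V = 2.825 + j15.24 V.
Step 6 — Current: I = V / Z = 0.1005 + j0.09348 A = 0.1373∠42.9° A.
Step 7 — Complex power: S = V·I* = 1.709 + j1.268 VA.
Step 8 — Real power: P = Re(S) = 1.709 W.
Step 9 — Reactive power: Q = Im(S) = 1.268 VAR.
Step 10 — Apparent power: |S| = 2.128 VA.
Step 11 — Power factor: PF = P/|S| = 0.8031 (lagging).

(a) P = 1.709 W  (b) Q = 1.268 VAR  (c) S = 2.128 VA  (d) PF = 0.8031 (lagging)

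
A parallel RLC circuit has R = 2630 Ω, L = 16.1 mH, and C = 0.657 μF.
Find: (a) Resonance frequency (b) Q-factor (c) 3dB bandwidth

Step 1 — Resonance: ω₀ = 1/√(LC) = 1/√(0.0161·6.57e-07) = 9723 rad/s.
Step 2 — f₀ = ω₀/(2π) = 1547 Hz.
Step 3 — Parallel Q: Q = R/(ω₀L) = 2630/(9723·0.0161) = 16.8.
Step 4 — Bandwidth: Δω = ω₀/Q = 578.7 rad/s; BW = Δω/(2π) = 92.11 Hz.

(a) f₀ = 1547 Hz  (b) Q = 16.8  (c) BW = 92.11 Hz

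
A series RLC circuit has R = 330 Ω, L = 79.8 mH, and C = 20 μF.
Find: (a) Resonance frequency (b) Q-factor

Step 1 — Resonance condition Im(Z)=0 gives ω₀ = 1/√(LC).
Step 2 — ω₀ = 1/√(0.0798·2e-05) = 791.6 rad/s.
Step 3 — f₀ = ω₀/(2π) = 126 Hz.
Step 4 — Series Q: Q = ω₀L/R = 791.6·0.0798/330 = 0.1914.

(a) f₀ = 126 Hz  (b) Q = 0.1914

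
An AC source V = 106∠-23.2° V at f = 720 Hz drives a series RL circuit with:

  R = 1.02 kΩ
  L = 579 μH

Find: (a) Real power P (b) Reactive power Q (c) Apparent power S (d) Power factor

Step 1 — Angular frequency: ω = 2π·f = 2π·720 = 4524 rad/s.
Step 2 — Component impedances:
  R: Z = R = 1020 Ω
  L: Z = jωL = j·4524·0.000579 = 0 + j2.619 Ω
Step 3 — Series combination: Z_total = R + L = 1020 + j2.619 Ω = 1020∠0.1° Ω.
Step 4 — Source phasor: V = 106∠-23.2° V = 97.43 - j41.76 V.
Step 5 — Current: I = V / Z = 0.09541 - j0.04118 A = 0.1039∠-23.3° A.
Step 6 — Complex power: S = V·I* = 11.02 + j0.02829 VA.
Step 7 — Real power: P = Re(S) = 11.02 W.
Step 8 — Reactive power: Q = Im(S) = 0.02829 VAR.
Step 9 — Apparent power: |S| = 11.02 VA.
Step 10 — Power factor: PF = P/|S| = 1 (lagging).

(a) P = 11.02 W  (b) Q = 0.02829 VAR  (c) S = 11.02 VA  (d) PF = 1 (lagging)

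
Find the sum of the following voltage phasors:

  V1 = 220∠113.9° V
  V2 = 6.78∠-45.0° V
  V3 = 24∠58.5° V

Step 1 — Convert each phasor to rectangular form:
  V1 = 220·(cos(113.9°) + j·sin(113.9°)) = -89.13 + j201.1 V
  V2 = 6.78·(cos(-45.0°) + j·sin(-45.0°)) = 4.794 - j4.794 V
  V3 = 24·(cos(58.5°) + j·sin(58.5°)) = 12.54 + j20.46 V
Step 2 — Sum components: V_total = -71.8 + j216.8 V.
Step 3 — Convert to polar: |V_total| = 228.4 V, ∠V_total = 108.3°.

V_total = 228.4∠108.3° V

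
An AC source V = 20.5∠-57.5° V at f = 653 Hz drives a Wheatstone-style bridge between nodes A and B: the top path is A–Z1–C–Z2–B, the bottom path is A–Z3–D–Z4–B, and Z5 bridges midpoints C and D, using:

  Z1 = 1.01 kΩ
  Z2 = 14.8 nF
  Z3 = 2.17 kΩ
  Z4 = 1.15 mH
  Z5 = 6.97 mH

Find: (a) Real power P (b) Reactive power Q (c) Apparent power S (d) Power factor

Step 1 — Angular frequency: ω = 2π·f = 2π·653 = 4103 rad/s.
Step 2 — Component impedances:
  Z1: Z = R = 1010 Ω
  Z2: Z = 1/(jωC) = -j/(ω·C) = 0 - j1.647e+04 Ω
  Z3: Z = R = 2170 Ω
  Z4: Z = jωL = j·4103·0.00115 = 0 + j4.718 Ω
  Z5: Z = jωL = j·4103·0.00697 = 0 + j28.6 Ω
Step 3 — Bridge requires nodal analysis (the Z5 bridge couples midpoints C and D, so the two paths cannot be reduced to a simple series/parallel combination). Setting node B to ground and injecting 1 A at node A, the 3-node admittance system at A, C, D solves to V_A = Z_AB = 689.3 + j18.07 Ω = 689.6∠1.5° Ω.
Step 4 — Source phasor: V = 20.5∠-57.5° V = 11.01 - j17.29 V.
Step 5 — Current: I = V / Z = 0.01531 - j0.02548 A = 0.02973∠-59.0° A.
Step 6 — Complex power: S = V·I* = 0.6092 + j0.01597 VA.
Step 7 — Real power: P = Re(S) = 0.6092 W.
Step 8 — Reactive power: Q = Im(S) = 0.01597 VAR.
Step 9 — Apparent power: |S| = 0.6094 VA.
Step 10 — Power factor: PF = P/|S| = 0.9997 (lagging).

(a) P = 0.6092 W  (b) Q = 0.01597 VAR  (c) S = 0.6094 VA  (d) PF = 0.9997 (lagging)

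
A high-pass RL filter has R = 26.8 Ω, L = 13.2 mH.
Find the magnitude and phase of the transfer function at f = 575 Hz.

Step 1 — Angular frequency: ω = 2π·575 = 3613 rad/s.
Step 2 — Transfer function: H(jω) = jωL/(R + jωL).
Step 3 — Numerator jωL = j·47.69; denominator R + jωL = 26.8 + j47.69.
Step 4 — H = 0.76 + j0.4271.
Step 5 — Magnitude: |H| = 0.8718 (-1.2 dB); phase: φ = 29.3°.

|H| = 0.8718 (-1.2 dB), φ = 29.3°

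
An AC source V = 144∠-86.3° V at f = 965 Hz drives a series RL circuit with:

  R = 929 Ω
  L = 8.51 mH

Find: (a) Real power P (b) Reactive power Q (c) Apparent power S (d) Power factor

Step 1 — Angular frequency: ω = 2π·f = 2π·965 = 6063 rad/s.
Step 2 — Component impedances:
  R: Z = R = 929 Ω
  L: Z = jωL = j·6063·0.00851 = 0 + j51.6 Ω
Step 3 — Series combination: Z_total = R + L = 929 + j51.6 Ω = 930.4∠3.2° Ω.
Step 4 — Source phasor: V = 144∠-86.3° V = 9.293 - j143.7 V.
Step 5 — Current: I = V / Z = 0.001407 - j0.1548 A = 0.1548∠-89.5° A.
Step 6 — Complex power: S = V·I* = 22.25 + j1.236 VA.
Step 7 — Real power: P = Re(S) = 22.25 W.
Step 8 — Reactive power: Q = Im(S) = 1.236 VAR.
Step 9 — Apparent power: |S| = 22.29 VA.
Step 10 — Power factor: PF = P/|S| = 0.9985 (lagging).

(a) P = 22.25 W  (b) Q = 1.236 VAR  (c) S = 22.29 VA  (d) PF = 0.9985 (lagging)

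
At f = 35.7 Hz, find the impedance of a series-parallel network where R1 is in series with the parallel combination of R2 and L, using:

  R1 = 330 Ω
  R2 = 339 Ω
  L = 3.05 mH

Step 1 — Angular frequency: ω = 2π·f = 2π·35.7 = 224.3 rad/s.
Step 2 — Component impedances:
  R1: Z = R = 330 Ω
  R2: Z = R = 339 Ω
  L: Z = jωL = j·224.3·0.00305 = 0 + j0.6841 Ω
Step 3 — Parallel branch: R2 || L = 1/(1/R2 + 1/L) = 0.001381 + j0.6841 Ω.
Step 4 — Series with R1: Z_total = R1 + (R2 || L) = 330 + j0.6841 Ω = 330∠0.1° Ω.

Z = 330 + j0.6841 Ω = 330∠0.1° Ω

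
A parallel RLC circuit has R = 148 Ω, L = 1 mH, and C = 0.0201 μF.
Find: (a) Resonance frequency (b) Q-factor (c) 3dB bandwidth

Step 1 — Resonance: ω₀ = 1/√(LC) = 1/√(0.001·2.01e-08) = 2.23e+05 rad/s.
Step 2 — f₀ = ω₀/(2π) = 3.55e+04 Hz.
Step 3 — Parallel Q: Q = R/(ω₀L) = 148/(2.23e+05·0.001) = 0.6635.
Step 4 — Bandwidth: Δω = ω₀/Q = 3.362e+05 rad/s; BW = Δω/(2π) = 5.35e+04 Hz.

(a) f₀ = 3.55e+04 Hz  (b) Q = 0.6635  (c) BW = 5.35e+04 Hz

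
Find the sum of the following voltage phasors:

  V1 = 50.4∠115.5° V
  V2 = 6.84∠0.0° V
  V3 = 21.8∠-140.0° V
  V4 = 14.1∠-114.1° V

Step 1 — Convert each phasor to rectangular form:
  V1 = 50.4·(cos(115.5°) + j·sin(115.5°)) = -21.7 + j45.49 V
  V2 = 6.84·(cos(0.0°) + j·sin(0.0°)) = 6.84 V
  V3 = 21.8·(cos(-140.0°) + j·sin(-140.0°)) = -16.7 - j14.01 V
  V4 = 14.1·(cos(-114.1°) + j·sin(-114.1°)) = -5.757 - j12.87 V
Step 2 — Sum components: V_total = -37.31 + j18.61 V.
Step 3 — Convert to polar: |V_total| = 41.7 V, ∠V_total = 153.5°.

V_total = 41.7∠153.5° V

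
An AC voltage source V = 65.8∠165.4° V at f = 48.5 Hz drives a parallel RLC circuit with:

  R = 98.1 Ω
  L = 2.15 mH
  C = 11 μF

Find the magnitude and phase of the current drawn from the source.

Step 1 — Angular frequency: ω = 2π·f = 2π·48.5 = 304.7 rad/s.
Step 2 — Component impedances:
  R: Z = R = 98.1 Ω
  L: Z = jωL = j·304.7·0.00215 = 0 + j0.6552 Ω
  C: Z = 1/(jωC) = -j/(ω·C) = 0 - j298.3 Ω
Step 3 — Parallel combination: 1/Z_total = 1/R + 1/L + 1/C; Z_total = 0.004395 + j0.6566 Ω = 0.6566∠89.6° Ω.
Step 4 — Source phasor: V = 65.8∠165.4° V = -63.68 + j16.59 V.
Step 5 — Ohm's law: I = V / Z_total = (-63.68 + j16.59) / (0.004395 + j0.6566) = 24.61 + j97.14 A.
Step 6 — Convert to polar: |I| = 100.2 A, ∠I = 75.8°.

I = 100.2∠75.8° A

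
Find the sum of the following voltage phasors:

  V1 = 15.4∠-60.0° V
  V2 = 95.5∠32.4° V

Step 1 — Convert each phasor to rectangular form:
  V1 = 15.4·(cos(-60.0°) + j·sin(-60.0°)) = 7.7 - j13.34 V
  V2 = 95.5·(cos(32.4°) + j·sin(32.4°)) = 80.63 + j51.17 V
Step 2 — Sum components: V_total = 88.33 + j37.83 V.
Step 3 — Convert to polar: |V_total| = 96.09 V, ∠V_total = 23.2°.

V_total = 96.09∠23.2° V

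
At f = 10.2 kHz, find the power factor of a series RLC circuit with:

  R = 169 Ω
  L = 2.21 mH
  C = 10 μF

Step 1 — Angular frequency: ω = 2π·f = 2π·1.02e+04 = 6.409e+04 rad/s.
Step 2 — Component impedances:
  R: Z = R = 169 Ω
  L: Z = jωL = j·6.409e+04·0.00221 = 0 + j141.6 Ω
  C: Z = 1/(jωC) = -j/(ω·C) = 0 - j1.56 Ω
Step 3 — Series combination: Z_total = R + L + C = 169 + j140.1 Ω = 219.5∠39.7° Ω.
Step 4 — Power factor: PF = cos(φ) = Re(Z)/|Z| = 169/219.5 = 0.7699.
Step 5 — Type: Im(Z) = 140.1 ⇒ lagging (phase φ = 39.7°).

PF = 0.7699 (lagging, φ = 39.7°)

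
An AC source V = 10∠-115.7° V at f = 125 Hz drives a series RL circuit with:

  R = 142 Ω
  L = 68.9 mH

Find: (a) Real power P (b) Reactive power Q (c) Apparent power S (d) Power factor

Step 1 — Angular frequency: ω = 2π·f = 2π·125 = 785.4 rad/s.
Step 2 — Component impedances:
  R: Z = R = 142 Ω
  L: Z = jωL = j·785.4·0.0689 = 0 + j54.11 Ω
Step 3 — Series combination: Z_total = R + L = 142 + j54.11 Ω = 152∠20.9° Ω.
Step 4 — Source phasor: V = 10∠-115.7° V = -4.337 - j9.011 V.
Step 5 — Current: I = V / Z = -0.04778 - j0.04525 A = 0.06581∠-136.6° A.
Step 6 — Complex power: S = V·I* = 0.6149 + j0.2343 VA.
Step 7 — Real power: P = Re(S) = 0.6149 W.
Step 8 — Reactive power: Q = Im(S) = 0.2343 VAR.
Step 9 — Apparent power: |S| = 0.6581 VA.
Step 10 — Power factor: PF = P/|S| = 0.9344 (lagging).

(a) P = 0.6149 W  (b) Q = 0.2343 VAR  (c) S = 0.6581 VA  (d) PF = 0.9344 (lagging)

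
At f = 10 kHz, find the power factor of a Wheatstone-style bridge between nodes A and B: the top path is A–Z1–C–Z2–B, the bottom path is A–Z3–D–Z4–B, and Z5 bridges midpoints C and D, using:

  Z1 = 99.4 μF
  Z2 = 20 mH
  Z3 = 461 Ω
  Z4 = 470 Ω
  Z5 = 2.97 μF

Step 1 — Angular frequency: ω = 2π·f = 2π·1e+04 = 6.283e+04 rad/s.
Step 2 — Component impedances:
  Z1: Z = 1/(jωC) = -j/(ω·C) = 0 - j0.1601 Ω
  Z2: Z = jωL = j·6.283e+04·0.02 = 0 + j1257 Ω
  Z3: Z = R = 461 Ω
  Z4: Z = R = 470 Ω
  Z5: Z = 1/(jωC) = -j/(ω·C) = 0 - j5.359 Ω
Step 3 — Bridge requires nodal analysis (the Z5 bridge couples midpoints C and D, so the two paths cannot be reduced to a simple series/parallel combination). Setting node B to ground and injecting 1 A at node A, the 3-node admittance system at A, C, D solves to V_A = Z_AB = 415.5 + j150.5 Ω = 441.9∠19.9° Ω.
Step 4 — Power factor: PF = cos(φ) = Re(Z)/|Z| = 415.47/441.9 = 0.9402.
Step 5 — Type: Im(Z) = 150.5 ⇒ lagging (phase φ = 19.9°).

PF = 0.9402 (lagging, φ = 19.9°)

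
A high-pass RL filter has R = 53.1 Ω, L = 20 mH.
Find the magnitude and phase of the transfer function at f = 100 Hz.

Step 1 — Angular frequency: ω = 2π·100 = 628.3 rad/s.
Step 2 — Transfer function: H(jω) = jωL/(R + jωL).
Step 3 — Numerator jωL = j·12.57; denominator R + jωL = 53.1 + j12.57.
Step 4 — H = 0.05304 + j0.2241.
Step 5 — Magnitude: |H| = 0.2303 (-12.8 dB); phase: φ = 76.7°.

|H| = 0.2303 (-12.8 dB), φ = 76.7°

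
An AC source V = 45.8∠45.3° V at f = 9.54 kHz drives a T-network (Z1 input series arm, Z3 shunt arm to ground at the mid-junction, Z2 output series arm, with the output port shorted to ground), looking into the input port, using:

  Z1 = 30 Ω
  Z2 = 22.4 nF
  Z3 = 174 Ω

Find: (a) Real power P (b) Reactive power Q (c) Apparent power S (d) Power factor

Step 1 — Angular frequency: ω = 2π·f = 2π·9540 = 5.994e+04 rad/s.
Step 2 — Component impedances:
  Z1: Z = R = 30 Ω
  Z2: Z = 1/(jωC) = -j/(ω·C) = 0 - j744.8 Ω
  Z3: Z = R = 174 Ω
Step 3 — With the output port shorted to ground, the output series arm Z2 runs from the junction to ground; the shunt arm Z3 also runs from the junction to ground. They appear in parallel: Z3 || Z2 = 165 - j38.55 Ω.
Step 4 — Series with input arm Z1: Z_in = Z1 + (Z3 || Z2) = 195 - j38.55 Ω = 198.8∠-11.2° Ω.
Step 5 — Source phasor: V = 45.8∠45.3° V = 32.22 + j32.55 V.
Step 6 — Current: I = V / Z = 0.1272 + j0.1921 A = 0.2304∠56.5° A.
Step 7 — Complex power: S = V·I* = 10.35 - j2.047 VA.
Step 8 — Real power: P = Re(S) = 10.35 W.
Step 9 — Reactive power: Q = Im(S) = -2.047 VAR.
Step 10 — Apparent power: |S| = 10.55 VA.
Step 11 — Power factor: PF = P/|S| = 0.981 (leading).

(a) P = 10.35 W  (b) Q = -2.047 VAR  (c) S = 10.55 VA  (d) PF = 0.981 (leading)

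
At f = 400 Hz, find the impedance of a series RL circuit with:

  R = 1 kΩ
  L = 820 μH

Step 1 — Angular frequency: ω = 2π·f = 2π·400 = 2513 rad/s.
Step 2 — Component impedances:
  R: Z = R = 1000 Ω
  L: Z = jωL = j·2513·0.00082 = 0 + j2.061 Ω
Step 3 — Series combination: Z_total = R + L = 1000 + j2.061 Ω = 1000∠0.1° Ω.

Z = 1000 + j2.061 Ω = 1000∠0.1° Ω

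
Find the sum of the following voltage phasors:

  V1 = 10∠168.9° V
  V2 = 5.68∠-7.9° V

Step 1 — Convert each phasor to rectangular form:
  V1 = 10·(cos(168.9°) + j·sin(168.9°)) = -9.813 + j1.925 V
  V2 = 5.68·(cos(-7.9°) + j·sin(-7.9°)) = 5.626 - j0.7807 V
Step 2 — Sum components: V_total = -4.187 + j1.145 V.
Step 3 — Convert to polar: |V_total| = 4.34 V, ∠V_total = 164.7°.

V_total = 4.34∠164.7° V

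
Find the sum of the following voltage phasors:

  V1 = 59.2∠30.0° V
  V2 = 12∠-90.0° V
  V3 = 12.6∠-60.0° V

Step 1 — Convert each phasor to rectangular form:
  V1 = 59.2·(cos(30.0°) + j·sin(30.0°)) = 51.27 + j29.6 V
  V2 = 12·(cos(-90.0°) + j·sin(-90.0°)) = 0 - j12 V
  V3 = 12.6·(cos(-60.0°) + j·sin(-60.0°)) = 6.3 - j10.91 V
Step 2 — Sum components: V_total = 57.57 + j6.688 V.
Step 3 — Convert to polar: |V_total| = 57.96 V, ∠V_total = 6.6°.

V_total = 57.96∠6.6° V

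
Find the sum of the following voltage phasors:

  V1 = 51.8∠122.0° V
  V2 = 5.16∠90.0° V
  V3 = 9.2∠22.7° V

Step 1 — Convert each phasor to rectangular form:
  V1 = 51.8·(cos(122.0°) + j·sin(122.0°)) = -27.45 + j43.93 V
  V2 = 5.16·(cos(90.0°) + j·sin(90.0°)) = 0 + j5.16 V
  V3 = 9.2·(cos(22.7°) + j·sin(22.7°)) = 8.487 + j3.55 V
Step 2 — Sum components: V_total = -18.96 + j52.64 V.
Step 3 — Convert to polar: |V_total| = 55.95 V, ∠V_total = 109.8°.

V_total = 55.95∠109.8° V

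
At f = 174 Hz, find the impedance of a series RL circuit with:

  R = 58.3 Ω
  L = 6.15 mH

Step 1 — Angular frequency: ω = 2π·f = 2π·174 = 1093 rad/s.
Step 2 — Component impedances:
  R: Z = R = 58.3 Ω
  L: Z = jωL = j·1093·0.00615 = 0 + j6.724 Ω
Step 3 — Series combination: Z_total = R + L = 58.3 + j6.724 Ω = 58.69∠6.6° Ω.

Z = 58.3 + j6.724 Ω = 58.69∠6.6° Ω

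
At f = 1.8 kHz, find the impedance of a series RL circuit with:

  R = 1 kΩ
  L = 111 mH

Step 1 — Angular frequency: ω = 2π·f = 2π·1800 = 1.131e+04 rad/s.
Step 2 — Component impedances:
  R: Z = R = 1000 Ω
  L: Z = jωL = j·1.131e+04·0.111 = 0 + j1255 Ω
Step 3 — Series combination: Z_total = R + L = 1000 + j1255 Ω = 1605∠51.5° Ω.

Z = 1000 + j1255 Ω = 1605∠51.5° Ω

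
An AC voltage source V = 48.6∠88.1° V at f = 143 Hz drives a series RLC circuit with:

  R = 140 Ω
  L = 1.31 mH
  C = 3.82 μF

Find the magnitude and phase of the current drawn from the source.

Step 1 — Angular frequency: ω = 2π·f = 2π·143 = 898.5 rad/s.
Step 2 — Component impedances:
  R: Z = R = 140 Ω
  L: Z = jωL = j·898.5·0.00131 = 0 + j1.177 Ω
  C: Z = 1/(jωC) = -j/(ω·C) = 0 - j291.4 Ω
Step 3 — Series combination: Z_total = R + L + C = 140 - j290.2 Ω = 322.2∠-64.2° Ω.
Step 4 — Source phasor: V = 48.6∠88.1° V = 1.611 + j48.57 V.
Step 5 — Ohm's law: I = V / Z_total = (1.611 + j48.57) / (140 - j290.2) = -0.1336 + j0.07002 A.
Step 6 — Convert to polar: |I| = 0.1508 A, ∠I = 152.3°.

I = 0.1508∠152.3° A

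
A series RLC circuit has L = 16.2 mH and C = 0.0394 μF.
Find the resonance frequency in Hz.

Step 1 — Resonance condition Im(Z)=0 gives ω₀ = 1/√(LC).
Step 2 — ω₀ = 1/√(0.0162·3.94e-08) = 3.958e+04 rad/s.
Step 3 — f₀ = ω₀/(2π) = 6300 Hz.

f₀ = 6300 Hz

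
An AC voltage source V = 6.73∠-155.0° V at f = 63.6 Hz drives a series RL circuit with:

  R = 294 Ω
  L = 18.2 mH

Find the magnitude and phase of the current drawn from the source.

Step 1 — Angular frequency: ω = 2π·f = 2π·63.6 = 399.6 rad/s.
Step 2 — Component impedances:
  R: Z = R = 294 Ω
  L: Z = jωL = j·399.6·0.0182 = 0 + j7.273 Ω
Step 3 — Series combination: Z_total = R + L = 294 + j7.273 Ω = 294.1∠1.4° Ω.
Step 4 — Source phasor: V = 6.73∠-155.0° V = -6.099 - j2.844 V.
Step 5 — Ohm's law: I = V / Z_total = (-6.099 - j2.844) / (294 + j7.273) = -0.02097 - j0.009155 A.
Step 6 — Convert to polar: |I| = 0.02288 A, ∠I = -156.4°.

I = 0.02288∠-156.4° A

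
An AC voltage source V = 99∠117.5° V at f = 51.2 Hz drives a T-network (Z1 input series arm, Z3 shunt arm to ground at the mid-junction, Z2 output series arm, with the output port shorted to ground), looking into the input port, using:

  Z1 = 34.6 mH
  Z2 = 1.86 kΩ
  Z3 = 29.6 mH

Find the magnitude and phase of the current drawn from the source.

Step 1 — Angular frequency: ω = 2π·f = 2π·51.2 = 321.7 rad/s.
Step 2 — Component impedances:
  Z1: Z = jωL = j·321.7·0.0346 = 0 + j11.13 Ω
  Z2: Z = R = 1860 Ω
  Z3: Z = jωL = j·321.7·0.0296 = 0 + j9.522 Ω
Step 3 — With the output port shorted to ground, the output series arm Z2 runs from the junction to ground; the shunt arm Z3 also runs from the junction to ground. They appear in parallel: Z3 || Z2 = 0.04875 + j9.522 Ω.
Step 4 — Series with input arm Z1: Z_in = Z1 + (Z3 || Z2) = 0.04875 + j20.65 Ω = 20.65∠89.9° Ω.
Step 5 — Source phasor: V = 99∠117.5° V = -45.71 + j87.81 V.
Step 6 — Ohm's law: I = V / Z_total = (-45.71 + j87.81) / (0.04875 + j20.65) = 4.247 + j2.223 A.
Step 7 — Convert to polar: |I| = 4.794 A, ∠I = 27.6°.

I = 4.794∠27.6° A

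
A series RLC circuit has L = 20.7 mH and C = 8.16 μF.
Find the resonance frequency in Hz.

Step 1 — Resonance condition Im(Z)=0 gives ω₀ = 1/√(LC).
Step 2 — ω₀ = 1/√(0.0207·8.16e-06) = 2433 rad/s.
Step 3 — f₀ = ω₀/(2π) = 387.2 Hz.

f₀ = 387.2 Hz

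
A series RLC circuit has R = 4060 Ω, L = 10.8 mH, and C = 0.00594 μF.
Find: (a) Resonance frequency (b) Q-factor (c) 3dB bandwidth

Step 1 — Resonance: ω₀ = 1/√(LC) = 1/√(0.0108·5.94e-09) = 1.249e+05 rad/s.
Step 2 — f₀ = ω₀/(2π) = 1.987e+04 Hz.
Step 3 — Series Q: Q = ω₀L/R = 1.249e+05·0.0108/4060 = 0.3321.
Step 4 — Bandwidth: Δω = ω₀/Q = 3.759e+05 rad/s; BW = Δω/(2π) = 5.983e+04 Hz.

(a) f₀ = 1.987e+04 Hz  (b) Q = 0.3321  (c) BW = 5.983e+04 Hz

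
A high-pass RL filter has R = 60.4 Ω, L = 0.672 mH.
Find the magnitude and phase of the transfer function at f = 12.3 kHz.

Step 1 — Angular frequency: ω = 2π·1.23e+04 = 7.728e+04 rad/s.
Step 2 — Transfer function: H(jω) = jωL/(R + jωL).
Step 3 — Numerator jωL = j·51.93; denominator R + jωL = 60.4 + j51.93.
Step 4 — H = 0.4251 + j0.4944.
Step 5 — Magnitude: |H| = 0.652 (-3.7 dB); phase: φ = 49.3°.

|H| = 0.652 (-3.7 dB), φ = 49.3°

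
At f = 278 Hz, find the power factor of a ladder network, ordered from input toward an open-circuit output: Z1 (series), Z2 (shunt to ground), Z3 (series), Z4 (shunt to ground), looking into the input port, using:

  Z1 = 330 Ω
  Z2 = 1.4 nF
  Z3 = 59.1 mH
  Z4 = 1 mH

Step 1 — Angular frequency: ω = 2π·f = 2π·278 = 1747 rad/s.
Step 2 — Component impedances:
  Z1: Z = R = 330 Ω
  Z2: Z = 1/(jωC) = -j/(ω·C) = 0 - j4.089e+05 Ω
  Z3: Z = jωL = j·1747·0.0591 = 0 + j103.2 Ω
  Z4: Z = jωL = j·1747·0.001 = 0 + j1.747 Ω
Step 3 — Ladder network (open output): work backward from the far end, alternating series and parallel combinations. Z_in = 330 + j105 Ω = 346.3∠17.7° Ω.
Step 4 — Power factor: PF = cos(φ) = Re(Z)/|Z| = 330/346.3 = 0.9529.
Step 5 — Type: Im(Z) = 105 ⇒ lagging (phase φ = 17.7°).

PF = 0.9529 (lagging, φ = 17.7°)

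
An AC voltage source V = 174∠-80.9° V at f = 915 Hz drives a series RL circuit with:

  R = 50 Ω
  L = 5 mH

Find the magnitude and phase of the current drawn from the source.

Step 1 — Angular frequency: ω = 2π·f = 2π·915 = 5749 rad/s.
Step 2 — Component impedances:
  R: Z = R = 50 Ω
  L: Z = jωL = j·5749·0.005 = 0 + j28.75 Ω
Step 3 — Series combination: Z_total = R + L = 50 + j28.75 Ω = 57.67∠29.9° Ω.
Step 4 — Source phasor: V = 174∠-80.9° V = 27.52 - j171.8 V.
Step 5 — Ohm's law: I = V / Z_total = (27.52 - j171.8) / (50 + j28.75) = -1.071 - j2.82 A.
Step 6 — Convert to polar: |I| = 3.017 A, ∠I = -110.8°.

I = 3.017∠-110.8° A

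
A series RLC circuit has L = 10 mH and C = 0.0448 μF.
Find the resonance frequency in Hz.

Step 1 — Resonance condition Im(Z)=0 gives ω₀ = 1/√(LC).
Step 2 — ω₀ = 1/√(0.01·4.48e-08) = 4.725e+04 rad/s.
Step 3 — f₀ = ω₀/(2π) = 7519 Hz.

f₀ = 7519 Hz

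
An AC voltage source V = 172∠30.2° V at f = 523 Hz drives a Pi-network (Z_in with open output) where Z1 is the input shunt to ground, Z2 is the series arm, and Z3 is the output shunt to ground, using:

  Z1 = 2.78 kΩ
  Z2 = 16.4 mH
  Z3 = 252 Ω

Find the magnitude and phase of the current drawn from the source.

Step 1 — Angular frequency: ω = 2π·f = 2π·523 = 3286 rad/s.
Step 2 — Component impedances:
  Z1: Z = R = 2780 Ω
  Z2: Z = jωL = j·3286·0.0164 = 0 + j53.89 Ω
  Z3: Z = R = 252 Ω
Step 3 — With open output, the series arm Z2 and the output shunt Z3 appear in series to ground: Z2 + Z3 = 252 + j53.89 Ω.
Step 4 — Parallel with input shunt Z1: Z_in = Z1 || (Z2 + Z3) = 231.9 + j45.29 Ω = 236.2∠11.1° Ω.
Step 5 — Source phasor: V = 172∠30.2° V = 148.7 + j86.52 V.
Step 6 — Ohm's law: I = V / Z_total = (148.7 + j86.52) / (231.9 + j45.29) = 0.6878 + j0.2388 A.
Step 7 — Convert to polar: |I| = 0.7281 A, ∠I = 19.1°.

I = 0.7281∠19.1° A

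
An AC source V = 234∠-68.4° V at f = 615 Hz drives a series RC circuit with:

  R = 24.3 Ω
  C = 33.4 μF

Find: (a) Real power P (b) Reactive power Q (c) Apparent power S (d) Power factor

Step 1 — Angular frequency: ω = 2π·f = 2π·615 = 3864 rad/s.
Step 2 — Component impedances:
  R: Z = R = 24.3 Ω
  C: Z = 1/(jωC) = -j/(ω·C) = 0 - j7.748 Ω
Step 3 — Series combination: Z_total = R + C = 24.3 - j7.748 Ω = 25.51∠-17.7° Ω.
Step 4 — Source phasor: V = 234∠-68.4° V = 86.14 - j217.6 V.
Step 5 — Current: I = V / Z = 5.809 - j7.101 A = 9.175∠-50.7° A.
Step 6 — Complex power: S = V·I* = 2045 - j652.2 VA.
Step 7 — Real power: P = Re(S) = 2045 W.
Step 8 — Reactive power: Q = Im(S) = -652.2 VAR.
Step 9 — Apparent power: |S| = 2147 VA.
Step 10 — Power factor: PF = P/|S| = 0.9527 (leading).

(a) P = 2045 W  (b) Q = -652.2 VAR  (c) S = 2147 VA  (d) PF = 0.9527 (leading)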